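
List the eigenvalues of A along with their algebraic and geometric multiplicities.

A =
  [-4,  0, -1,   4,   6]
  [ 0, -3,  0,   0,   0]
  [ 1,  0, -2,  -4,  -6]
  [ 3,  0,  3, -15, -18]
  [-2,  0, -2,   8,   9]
λ = -3: alg = 5, geom = 4

Step 1 — factor the characteristic polynomial to read off the algebraic multiplicities:
  χ_A(x) = (x + 3)^5

Step 2 — compute geometric multiplicities via the rank-nullity identity g(λ) = n − rank(A − λI):
  rank(A − (-3)·I) = 1, so dim ker(A − (-3)·I) = n − 1 = 4

Summary:
  λ = -3: algebraic multiplicity = 5, geometric multiplicity = 4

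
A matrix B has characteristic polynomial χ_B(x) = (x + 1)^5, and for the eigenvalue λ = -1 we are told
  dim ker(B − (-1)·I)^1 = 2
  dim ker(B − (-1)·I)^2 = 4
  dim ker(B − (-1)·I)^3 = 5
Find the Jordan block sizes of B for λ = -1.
Block sizes for λ = -1: [3, 2]

From the dimensions of kernels of powers, the number of Jordan blocks of size at least j is d_j − d_{j−1} where d_j = dim ker(N^j) (with d_0 = 0). Computing the differences gives [2, 2, 1].
The number of blocks of size exactly k is (#blocks of size ≥ k) − (#blocks of size ≥ k + 1), so the partition is: 1 block(s) of size 2, 1 block(s) of size 3.
In nonincreasing order the block sizes are [3, 2].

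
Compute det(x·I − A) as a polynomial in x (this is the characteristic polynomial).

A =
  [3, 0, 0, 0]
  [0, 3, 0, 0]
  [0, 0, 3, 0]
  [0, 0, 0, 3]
x^4 - 12*x^3 + 54*x^2 - 108*x + 81

Expanding det(x·I − A) (e.g. by cofactor expansion or by noting that A is similar to its Jordan form J, which has the same characteristic polynomial as A) gives
  χ_A(x) = x^4 - 12*x^3 + 54*x^2 - 108*x + 81
which factors as (x - 3)^4. The eigenvalues (with algebraic multiplicities) are λ = 3 with multiplicity 4.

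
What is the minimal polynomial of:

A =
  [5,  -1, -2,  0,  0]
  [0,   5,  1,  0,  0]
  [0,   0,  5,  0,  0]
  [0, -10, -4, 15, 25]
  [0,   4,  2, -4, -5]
x^3 - 15*x^2 + 75*x - 125

The characteristic polynomial is χ_A(x) = (x - 5)^5, so the eigenvalues are known. The minimal polynomial is
  m_A(x) = Π_λ (x − λ)^{k_λ}
where k_λ is the size of the *largest* Jordan block for λ (equivalently, the smallest k with (A − λI)^k v = 0 for every generalised eigenvector v of λ).

  λ = 5: largest Jordan block has size 3, contributing (x − 5)^3

So m_A(x) = (x - 5)^3 = x^3 - 15*x^2 + 75*x - 125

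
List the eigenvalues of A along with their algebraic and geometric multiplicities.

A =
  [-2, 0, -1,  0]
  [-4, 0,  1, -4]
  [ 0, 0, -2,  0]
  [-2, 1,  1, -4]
λ = -2: alg = 4, geom = 2

Step 1 — factor the characteristic polynomial to read off the algebraic multiplicities:
  χ_A(x) = (x + 2)^4

Step 2 — compute geometric multiplicities via the rank-nullity identity g(λ) = n − rank(A − λI):
  rank(A − (-2)·I) = 2, so dim ker(A − (-2)·I) = n − 2 = 2

Summary:
  λ = -2: algebraic multiplicity = 4, geometric multiplicity = 2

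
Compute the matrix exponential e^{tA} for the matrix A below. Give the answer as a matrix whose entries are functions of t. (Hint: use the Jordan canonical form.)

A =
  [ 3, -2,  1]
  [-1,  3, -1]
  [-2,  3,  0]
e^{tA} =
  [t^2*exp(2*t)/2 + t*exp(2*t) + exp(2*t), -t^2*exp(2*t)/2 - 2*t*exp(2*t), t^2*exp(2*t)/2 + t*exp(2*t)]
  [-t*exp(2*t), t*exp(2*t) + exp(2*t), -t*exp(2*t)]
  [-t^2*exp(2*t)/2 - 2*t*exp(2*t), t^2*exp(2*t)/2 + 3*t*exp(2*t), -t^2*exp(2*t)/2 - 2*t*exp(2*t) + exp(2*t)]

Strategy: write A = P · J · P⁻¹ where J is a Jordan canonical form, so e^{tA} = P · e^{tJ} · P⁻¹, and e^{tJ} can be computed block-by-block.

A has Jordan form
J =
  [2, 1, 0]
  [0, 2, 1]
  [0, 0, 2]
(up to reordering of blocks).

Per-block formulas:
  For a 3×3 Jordan block J_3(2): exp(t · J_3(2)) = e^(2t)·(I + t·N + (t^2/2)·N^2), where N is the 3×3 nilpotent shift.

After assembling e^{tJ} and conjugating by P, we get:

e^{tA} =
  [t^2*exp(2*t)/2 + t*exp(2*t) + exp(2*t), -t^2*exp(2*t)/2 - 2*t*exp(2*t), t^2*exp(2*t)/2 + t*exp(2*t)]
  [-t*exp(2*t), t*exp(2*t) + exp(2*t), -t*exp(2*t)]
  [-t^2*exp(2*t)/2 - 2*t*exp(2*t), t^2*exp(2*t)/2 + 3*t*exp(2*t), -t^2*exp(2*t)/2 - 2*t*exp(2*t) + exp(2*t)]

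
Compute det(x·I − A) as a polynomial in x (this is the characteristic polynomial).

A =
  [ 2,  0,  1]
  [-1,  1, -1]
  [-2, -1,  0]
x^3 - 3*x^2 + 3*x - 1

Expanding det(x·I − A) (e.g. by cofactor expansion or by noting that A is similar to its Jordan form J, which has the same characteristic polynomial as A) gives
  χ_A(x) = x^3 - 3*x^2 + 3*x - 1
which factors as (x - 1)^3. The eigenvalues (with algebraic multiplicities) are λ = 1 with multiplicity 3.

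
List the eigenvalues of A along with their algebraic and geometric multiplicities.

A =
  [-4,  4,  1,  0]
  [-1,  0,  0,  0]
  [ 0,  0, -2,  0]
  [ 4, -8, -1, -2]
λ = -2: alg = 4, geom = 2

Step 1 — factor the characteristic polynomial to read off the algebraic multiplicities:
  χ_A(x) = (x + 2)^4

Step 2 — compute geometric multiplicities via the rank-nullity identity g(λ) = n − rank(A − λI):
  rank(A − (-2)·I) = 2, so dim ker(A − (-2)·I) = n − 2 = 2

Summary:
  λ = -2: algebraic multiplicity = 4, geometric multiplicity = 2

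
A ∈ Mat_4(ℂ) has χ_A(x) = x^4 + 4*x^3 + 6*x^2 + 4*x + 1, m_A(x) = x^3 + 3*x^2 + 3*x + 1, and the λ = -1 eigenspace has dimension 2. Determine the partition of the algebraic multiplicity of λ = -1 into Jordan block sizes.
Block sizes for λ = -1: [3, 1]

Step 1 — from the characteristic polynomial, algebraic multiplicity of λ = -1 is 4. From dim ker(A − (-1)·I) = 2, there are exactly 2 Jordan blocks for λ = -1.
Step 2 — from the minimal polynomial, the factor (x + 1)^3 tells us the largest block for λ = -1 has size 3.
Step 3 — with total size 4, 2 blocks, and largest block 3, the block sizes (in nonincreasing order) are [3, 1].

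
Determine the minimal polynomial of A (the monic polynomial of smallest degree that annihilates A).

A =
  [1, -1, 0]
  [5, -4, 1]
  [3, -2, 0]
x^3 + 3*x^2 + 3*x + 1

The characteristic polynomial is χ_A(x) = (x + 1)^3, so the eigenvalues are known. The minimal polynomial is
  m_A(x) = Π_λ (x − λ)^{k_λ}
where k_λ is the size of the *largest* Jordan block for λ (equivalently, the smallest k with (A − λI)^k v = 0 for every generalised eigenvector v of λ).

  λ = -1: largest Jordan block has size 3, contributing (x + 1)^3

So m_A(x) = (x + 1)^3 = x^3 + 3*x^2 + 3*x + 1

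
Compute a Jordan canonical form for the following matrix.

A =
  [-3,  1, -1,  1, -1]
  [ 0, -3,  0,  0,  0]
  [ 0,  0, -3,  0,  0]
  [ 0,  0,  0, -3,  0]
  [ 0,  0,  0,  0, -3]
J_2(-3) ⊕ J_1(-3) ⊕ J_1(-3) ⊕ J_1(-3)

The characteristic polynomial is
  det(x·I − A) = x^5 + 15*x^4 + 90*x^3 + 270*x^2 + 405*x + 243 = (x + 3)^5

Eigenvalues and multiplicities (the geometric multiplicity of λ is n − rank(A − λI), which equals the number of Jordan blocks for λ):
  λ = -3: algebraic multiplicity = 5, geometric multiplicity = 4

Determining the block sizes for each eigenvalue:
  λ = -3: 4 blocks summing to 5 forces exactly one block of size 2 and the rest size 1 → block sizes [2, 1, 1, 1]

Assembling the blocks gives a Jordan form
J =
  [-3,  1,  0,  0,  0]
  [ 0, -3,  0,  0,  0]
  [ 0,  0, -3,  0,  0]
  [ 0,  0,  0, -3,  0]
  [ 0,  0,  0,  0, -3]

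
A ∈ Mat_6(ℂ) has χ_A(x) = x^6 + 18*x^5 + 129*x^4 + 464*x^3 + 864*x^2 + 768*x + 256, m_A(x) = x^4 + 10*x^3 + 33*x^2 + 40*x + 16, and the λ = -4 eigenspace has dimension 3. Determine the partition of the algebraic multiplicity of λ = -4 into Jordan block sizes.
Block sizes for λ = -4: [2, 1, 1]

Step 1 — from the characteristic polynomial, algebraic multiplicity of λ = -4 is 4. From dim ker(A − (-4)·I) = 3, there are exactly 3 Jordan blocks for λ = -4.
Step 2 — from the minimal polynomial, the factor (x + 4)^2 tells us the largest block for λ = -4 has size 2.
Step 3 — with total size 4, 3 blocks, and largest block 2, the block sizes (in nonincreasing order) are [2, 1, 1].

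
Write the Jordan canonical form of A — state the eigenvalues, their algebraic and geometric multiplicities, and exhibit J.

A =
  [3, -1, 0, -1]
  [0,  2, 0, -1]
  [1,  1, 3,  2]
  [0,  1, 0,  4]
J_2(3) ⊕ J_2(3)

The characteristic polynomial is
  det(x·I − A) = x^4 - 12*x^3 + 54*x^2 - 108*x + 81 = (x - 3)^4

Eigenvalues and multiplicities (the geometric multiplicity of λ is n − rank(A − λI), which equals the number of Jordan blocks for λ):
  λ = 3: algebraic multiplicity = 4, geometric multiplicity = 2

Determining the block sizes for each eigenvalue:
  λ = 3: with am = 4 and gm = 2, the partition is not yet determined (e.g. several partitions of 4 into 2 parts exist). Let N = A − (3)·I. Computing rank(N^1) = 2, rank(N^2) = 0; the number of blocks of size ≥ j is rank(N^{j−1}) − rank(N^j), giving [2, 2]. So we have 2 block(s) of size 2 → block sizes [2, 2]

Assembling the blocks gives a Jordan form
J =
  [3, 1, 0, 0]
  [0, 3, 0, 0]
  [0, 0, 3, 1]
  [0, 0, 0, 3]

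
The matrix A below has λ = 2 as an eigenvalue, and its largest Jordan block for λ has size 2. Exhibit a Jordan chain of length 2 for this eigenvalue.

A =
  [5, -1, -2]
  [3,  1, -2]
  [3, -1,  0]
A Jordan chain for λ = 2 of length 2:
v_1 = (3, 3, 3)ᵀ
v_2 = (1, 0, 0)ᵀ

Let N = A − (2)·I. We want v_2 with N^2 v_2 = 0 but N^1 v_2 ≠ 0; then v_{j-1} := N · v_j for j = 2, …, 2.

Pick v_2 = (1, 0, 0)ᵀ.
Then v_1 = N · v_2 = (3, 3, 3)ᵀ.

Sanity check: (A − (2)·I) v_1 = (0, 0, 0)ᵀ = 0. ✓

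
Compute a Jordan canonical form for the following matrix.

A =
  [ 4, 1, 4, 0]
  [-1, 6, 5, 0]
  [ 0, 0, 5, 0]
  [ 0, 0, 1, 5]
J_3(5) ⊕ J_1(5)

The characteristic polynomial is
  det(x·I − A) = x^4 - 20*x^3 + 150*x^2 - 500*x + 625 = (x - 5)^4

Eigenvalues and multiplicities (the geometric multiplicity of λ is n − rank(A − λI), which equals the number of Jordan blocks for λ):
  λ = 5: algebraic multiplicity = 4, geometric multiplicity = 2

Determining the block sizes for each eigenvalue:
  λ = 5: with am = 4 and gm = 2, the partition is not yet determined (e.g. several partitions of 4 into 2 parts exist). Let N = A − (5)·I. Computing rank(N^1) = 2, rank(N^2) = 1, rank(N^3) = 0; the number of blocks of size ≥ j is rank(N^{j−1}) − rank(N^j), giving [2, 1, 1]. So we have 1 block(s) of size 3, 1 block(s) of size 1 → block sizes [3, 1]

Assembling the blocks gives a Jordan form
J =
  [5, 1, 0, 0]
  [0, 5, 1, 0]
  [0, 0, 5, 0]
  [0, 0, 0, 5]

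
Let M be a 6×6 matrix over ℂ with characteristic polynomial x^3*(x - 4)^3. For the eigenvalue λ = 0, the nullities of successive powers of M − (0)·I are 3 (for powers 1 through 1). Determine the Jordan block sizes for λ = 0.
Block sizes for λ = 0: [1, 1, 1]

From the dimensions of kernels of powers, the number of Jordan blocks of size at least j is d_j − d_{j−1} where d_j = dim ker(N^j) (with d_0 = 0). Computing the differences gives [3].
The number of blocks of size exactly k is (#blocks of size ≥ k) − (#blocks of size ≥ k + 1), so the partition is: 3 block(s) of size 1.
In nonincreasing order the block sizes are [1, 1, 1].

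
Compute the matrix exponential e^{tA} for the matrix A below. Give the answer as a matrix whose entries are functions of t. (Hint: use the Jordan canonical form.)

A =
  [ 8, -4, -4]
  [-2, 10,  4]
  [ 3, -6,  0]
e^{tA} =
  [2*t*exp(6*t) + exp(6*t), -4*t*exp(6*t), -4*t*exp(6*t)]
  [-2*t*exp(6*t), 4*t*exp(6*t) + exp(6*t), 4*t*exp(6*t)]
  [3*t*exp(6*t), -6*t*exp(6*t), -6*t*exp(6*t) + exp(6*t)]

Strategy: write A = P · J · P⁻¹ where J is a Jordan canonical form, so e^{tA} = P · e^{tJ} · P⁻¹, and e^{tJ} can be computed block-by-block.

A has Jordan form
J =
  [6, 1, 0]
  [0, 6, 0]
  [0, 0, 6]
(up to reordering of blocks).

Per-block formulas:
  For a 2×2 Jordan block J_2(6): exp(t · J_2(6)) = e^(6t)·(I + t·N), where N is the 2×2 nilpotent shift.
  For a 1×1 block at λ = 6: exp(t · [6]) = [e^(6t)].

After assembling e^{tJ} and conjugating by P, we get:

e^{tA} =
  [2*t*exp(6*t) + exp(6*t), -4*t*exp(6*t), -4*t*exp(6*t)]
  [-2*t*exp(6*t), 4*t*exp(6*t) + exp(6*t), 4*t*exp(6*t)]
  [3*t*exp(6*t), -6*t*exp(6*t), -6*t*exp(6*t) + exp(6*t)]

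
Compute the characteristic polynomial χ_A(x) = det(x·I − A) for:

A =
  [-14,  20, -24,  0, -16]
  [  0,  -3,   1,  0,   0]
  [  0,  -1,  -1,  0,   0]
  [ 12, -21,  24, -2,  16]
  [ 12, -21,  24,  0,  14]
x^5 + 6*x^4 + 8*x^3 - 16*x^2 - 48*x - 32

Expanding det(x·I − A) (e.g. by cofactor expansion or by noting that A is similar to its Jordan form J, which has the same characteristic polynomial as A) gives
  χ_A(x) = x^5 + 6*x^4 + 8*x^3 - 16*x^2 - 48*x - 32
which factors as (x - 2)*(x + 2)^4. The eigenvalues (with algebraic multiplicities) are λ = -2 with multiplicity 4, λ = 2 with multiplicity 1.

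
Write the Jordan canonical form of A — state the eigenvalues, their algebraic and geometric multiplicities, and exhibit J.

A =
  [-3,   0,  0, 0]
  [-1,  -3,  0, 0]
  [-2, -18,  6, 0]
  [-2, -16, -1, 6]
J_2(-3) ⊕ J_2(6)

The characteristic polynomial is
  det(x·I − A) = x^4 - 6*x^3 - 27*x^2 + 108*x + 324 = (x - 6)^2*(x + 3)^2

Eigenvalues and multiplicities (the geometric multiplicity of λ is n − rank(A − λI), which equals the number of Jordan blocks for λ):
  λ = -3: algebraic multiplicity = 2, geometric multiplicity = 1
  λ = 6: algebraic multiplicity = 2, geometric multiplicity = 1

Determining the block sizes for each eigenvalue:
  λ = -3: one block (gm = 1), so the single block has size am = 2 → block sizes [2]
  λ = 6: one block (gm = 1), so the single block has size am = 2 → block sizes [2]

Assembling the blocks gives a Jordan form
J =
  [-3,  1, 0, 0]
  [ 0, -3, 0, 0]
  [ 0,  0, 6, 1]
  [ 0,  0, 0, 6]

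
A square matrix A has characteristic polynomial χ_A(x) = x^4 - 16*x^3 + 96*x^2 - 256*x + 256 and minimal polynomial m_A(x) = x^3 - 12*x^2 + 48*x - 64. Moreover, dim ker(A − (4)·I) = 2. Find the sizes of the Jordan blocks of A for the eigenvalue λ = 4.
Block sizes for λ = 4: [3, 1]

Step 1 — from the characteristic polynomial, algebraic multiplicity of λ = 4 is 4. From dim ker(A − (4)·I) = 2, there are exactly 2 Jordan blocks for λ = 4.
Step 2 — from the minimal polynomial, the factor (x − 4)^3 tells us the largest block for λ = 4 has size 3.
Step 3 — with total size 4, 2 blocks, and largest block 3, the block sizes (in nonincreasing order) are [3, 1].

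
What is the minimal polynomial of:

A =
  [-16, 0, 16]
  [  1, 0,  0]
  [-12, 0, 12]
x^3 + 4*x^2

The characteristic polynomial is χ_A(x) = x^2*(x + 4), so the eigenvalues are known. The minimal polynomial is
  m_A(x) = Π_λ (x − λ)^{k_λ}
where k_λ is the size of the *largest* Jordan block for λ (equivalently, the smallest k with (A − λI)^k v = 0 for every generalised eigenvector v of λ).

  λ = -4: largest Jordan block has size 1, contributing (x + 4)
  λ = 0: largest Jordan block has size 2, contributing (x − 0)^2

So m_A(x) = x^2*(x + 4) = x^3 + 4*x^2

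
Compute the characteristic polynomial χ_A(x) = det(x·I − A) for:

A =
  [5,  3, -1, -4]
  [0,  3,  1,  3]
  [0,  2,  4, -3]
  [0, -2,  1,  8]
x^4 - 20*x^3 + 150*x^2 - 500*x + 625

Expanding det(x·I − A) (e.g. by cofactor expansion or by noting that A is similar to its Jordan form J, which has the same characteristic polynomial as A) gives
  χ_A(x) = x^4 - 20*x^3 + 150*x^2 - 500*x + 625
which factors as (x - 5)^4. The eigenvalues (with algebraic multiplicities) are λ = 5 with multiplicity 4.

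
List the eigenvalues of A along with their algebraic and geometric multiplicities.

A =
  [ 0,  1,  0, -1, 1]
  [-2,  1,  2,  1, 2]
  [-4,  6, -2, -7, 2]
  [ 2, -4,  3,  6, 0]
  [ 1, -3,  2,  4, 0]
λ = 1: alg = 5, geom = 2

Step 1 — factor the characteristic polynomial to read off the algebraic multiplicities:
  χ_A(x) = (x - 1)^5

Step 2 — compute geometric multiplicities via the rank-nullity identity g(λ) = n − rank(A − λI):
  rank(A − (1)·I) = 3, so dim ker(A − (1)·I) = n − 3 = 2

Summary:
  λ = 1: algebraic multiplicity = 5, geometric multiplicity = 2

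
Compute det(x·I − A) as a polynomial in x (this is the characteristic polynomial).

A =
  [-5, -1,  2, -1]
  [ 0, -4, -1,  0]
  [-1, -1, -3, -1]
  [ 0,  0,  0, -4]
x^4 + 16*x^3 + 96*x^2 + 256*x + 256

Expanding det(x·I − A) (e.g. by cofactor expansion or by noting that A is similar to its Jordan form J, which has the same characteristic polynomial as A) gives
  χ_A(x) = x^4 + 16*x^3 + 96*x^2 + 256*x + 256
which factors as (x + 4)^4. The eigenvalues (with algebraic multiplicities) are λ = -4 with multiplicity 4.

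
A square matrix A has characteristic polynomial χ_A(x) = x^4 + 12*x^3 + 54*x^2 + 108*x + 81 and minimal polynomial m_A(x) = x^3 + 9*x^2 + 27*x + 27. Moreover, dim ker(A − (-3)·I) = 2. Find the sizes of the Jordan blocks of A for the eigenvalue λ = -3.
Block sizes for λ = -3: [3, 1]

Step 1 — from the characteristic polynomial, algebraic multiplicity of λ = -3 is 4. From dim ker(A − (-3)·I) = 2, there are exactly 2 Jordan blocks for λ = -3.
Step 2 — from the minimal polynomial, the factor (x + 3)^3 tells us the largest block for λ = -3 has size 3.
Step 3 — with total size 4, 2 blocks, and largest block 3, the block sizes (in nonincreasing order) are [3, 1].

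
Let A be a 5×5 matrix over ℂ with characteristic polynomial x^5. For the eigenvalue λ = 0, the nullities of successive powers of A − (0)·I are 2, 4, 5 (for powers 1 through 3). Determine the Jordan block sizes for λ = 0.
Block sizes for λ = 0: [3, 2]

From the dimensions of kernels of powers, the number of Jordan blocks of size at least j is d_j − d_{j−1} where d_j = dim ker(N^j) (with d_0 = 0). Computing the differences gives [2, 2, 1].
The number of blocks of size exactly k is (#blocks of size ≥ k) − (#blocks of size ≥ k + 1), so the partition is: 1 block(s) of size 2, 1 block(s) of size 3.
In nonincreasing order the block sizes are [3, 2].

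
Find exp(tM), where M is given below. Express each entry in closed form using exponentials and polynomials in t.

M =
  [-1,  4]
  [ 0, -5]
e^{tM} =
  [exp(-t), exp(-t) - exp(-5*t)]
  [0, exp(-5*t)]

Strategy: write M = P · J · P⁻¹ where J is a Jordan canonical form, so e^{tM} = P · e^{tJ} · P⁻¹, and e^{tJ} can be computed block-by-block.

M has Jordan form
J =
  [-5,  0]
  [ 0, -1]
(up to reordering of blocks).

Per-block formulas:
  For a 1×1 block at λ = -1: exp(t · [-1]) = [e^(-1t)].
  For a 1×1 block at λ = -5: exp(t · [-5]) = [e^(-5t)].

After assembling e^{tJ} and conjugating by P, we get:

e^{tM} =
  [exp(-t), exp(-t) - exp(-5*t)]
  [0, exp(-5*t)]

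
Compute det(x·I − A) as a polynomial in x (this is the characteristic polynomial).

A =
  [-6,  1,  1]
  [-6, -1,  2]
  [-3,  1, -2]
x^3 + 9*x^2 + 27*x + 27

Expanding det(x·I − A) (e.g. by cofactor expansion or by noting that A is similar to its Jordan form J, which has the same characteristic polynomial as A) gives
  χ_A(x) = x^3 + 9*x^2 + 27*x + 27
which factors as (x + 3)^3. The eigenvalues (with algebraic multiplicities) are λ = -3 with multiplicity 3.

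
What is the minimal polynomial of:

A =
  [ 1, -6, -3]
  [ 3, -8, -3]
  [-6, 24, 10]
x^3 - 3*x^2 - 6*x + 8

The characteristic polynomial is χ_A(x) = (x - 4)*(x - 1)*(x + 2), so the eigenvalues are known. The minimal polynomial is
  m_A(x) = Π_λ (x − λ)^{k_λ}
where k_λ is the size of the *largest* Jordan block for λ (equivalently, the smallest k with (A − λI)^k v = 0 for every generalised eigenvector v of λ).

  λ = -2: largest Jordan block has size 1, contributing (x + 2)
  λ = 1: largest Jordan block has size 1, contributing (x − 1)
  λ = 4: largest Jordan block has size 1, contributing (x − 4)

So m_A(x) = (x - 4)*(x - 1)*(x + 2) = x^3 - 3*x^2 - 6*x + 8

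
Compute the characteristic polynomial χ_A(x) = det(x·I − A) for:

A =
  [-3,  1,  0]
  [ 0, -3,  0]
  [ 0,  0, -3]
x^3 + 9*x^2 + 27*x + 27

Expanding det(x·I − A) (e.g. by cofactor expansion or by noting that A is similar to its Jordan form J, which has the same characteristic polynomial as A) gives
  χ_A(x) = x^3 + 9*x^2 + 27*x + 27
which factors as (x + 3)^3. The eigenvalues (with algebraic multiplicities) are λ = -3 with multiplicity 3.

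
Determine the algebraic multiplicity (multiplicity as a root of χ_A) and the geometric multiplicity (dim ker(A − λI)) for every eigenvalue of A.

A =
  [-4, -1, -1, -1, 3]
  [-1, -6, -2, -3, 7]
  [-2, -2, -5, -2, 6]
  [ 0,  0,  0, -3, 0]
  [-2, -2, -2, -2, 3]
λ = -3: alg = 5, geom = 3

Step 1 — factor the characteristic polynomial to read off the algebraic multiplicities:
  χ_A(x) = (x + 3)^5

Step 2 — compute geometric multiplicities via the rank-nullity identity g(λ) = n − rank(A − λI):
  rank(A − (-3)·I) = 2, so dim ker(A − (-3)·I) = n − 2 = 3

Summary:
  λ = -3: algebraic multiplicity = 5, geometric multiplicity = 3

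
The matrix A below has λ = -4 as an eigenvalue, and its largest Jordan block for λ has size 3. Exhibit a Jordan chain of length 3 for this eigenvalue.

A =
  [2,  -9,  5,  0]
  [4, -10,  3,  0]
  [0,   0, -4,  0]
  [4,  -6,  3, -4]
A Jordan chain for λ = -4 of length 3:
v_1 = (3, 2, 0, 2)ᵀ
v_2 = (5, 3, 0, 3)ᵀ
v_3 = (0, 0, 1, 0)ᵀ

Let N = A − (-4)·I. We want v_3 with N^3 v_3 = 0 but N^2 v_3 ≠ 0; then v_{j-1} := N · v_j for j = 3, …, 2.

Pick v_3 = (0, 0, 1, 0)ᵀ.
Then v_2 = N · v_3 = (5, 3, 0, 3)ᵀ.
Then v_1 = N · v_2 = (3, 2, 0, 2)ᵀ.

Sanity check: (A − (-4)·I) v_1 = (0, 0, 0, 0)ᵀ = 0. ✓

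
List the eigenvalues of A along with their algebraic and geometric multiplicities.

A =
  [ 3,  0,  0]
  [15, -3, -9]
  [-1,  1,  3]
λ = 0: alg = 2, geom = 1; λ = 3: alg = 1, geom = 1

Step 1 — factor the characteristic polynomial to read off the algebraic multiplicities:
  χ_A(x) = x^2*(x - 3)

Step 2 — compute geometric multiplicities via the rank-nullity identity g(λ) = n − rank(A − λI):
  rank(A − (0)·I) = 2, so dim ker(A − (0)·I) = n − 2 = 1
  rank(A − (3)·I) = 2, so dim ker(A − (3)·I) = n − 2 = 1

Summary:
  λ = 0: algebraic multiplicity = 2, geometric multiplicity = 1
  λ = 3: algebraic multiplicity = 1, geometric multiplicity = 1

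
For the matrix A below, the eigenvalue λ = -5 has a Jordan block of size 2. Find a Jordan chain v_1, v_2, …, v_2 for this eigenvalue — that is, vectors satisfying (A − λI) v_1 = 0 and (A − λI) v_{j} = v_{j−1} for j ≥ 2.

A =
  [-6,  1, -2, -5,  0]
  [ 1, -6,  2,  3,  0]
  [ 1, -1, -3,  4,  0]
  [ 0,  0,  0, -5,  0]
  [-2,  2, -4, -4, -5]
A Jordan chain for λ = -5 of length 2:
v_1 = (-1, 1, 1, 0, -2)ᵀ
v_2 = (1, 0, 0, 0, 0)ᵀ

Let N = A − (-5)·I. We want v_2 with N^2 v_2 = 0 but N^1 v_2 ≠ 0; then v_{j-1} := N · v_j for j = 2, …, 2.

Pick v_2 = (1, 0, 0, 0, 0)ᵀ.
Then v_1 = N · v_2 = (-1, 1, 1, 0, -2)ᵀ.

Sanity check: (A − (-5)·I) v_1 = (0, 0, 0, 0, 0)ᵀ = 0. ✓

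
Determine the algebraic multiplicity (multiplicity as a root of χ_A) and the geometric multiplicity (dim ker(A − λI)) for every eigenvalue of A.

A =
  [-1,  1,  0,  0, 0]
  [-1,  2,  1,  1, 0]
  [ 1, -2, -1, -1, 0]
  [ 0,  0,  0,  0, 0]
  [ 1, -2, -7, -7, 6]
λ = 0: alg = 4, geom = 2; λ = 6: alg = 1, geom = 1

Step 1 — factor the characteristic polynomial to read off the algebraic multiplicities:
  χ_A(x) = x^4*(x - 6)

Step 2 — compute geometric multiplicities via the rank-nullity identity g(λ) = n − rank(A − λI):
  rank(A − (0)·I) = 3, so dim ker(A − (0)·I) = n − 3 = 2
  rank(A − (6)·I) = 4, so dim ker(A − (6)·I) = n − 4 = 1

Summary:
  λ = 0: algebraic multiplicity = 4, geometric multiplicity = 2
  λ = 6: algebraic multiplicity = 1, geometric multiplicity = 1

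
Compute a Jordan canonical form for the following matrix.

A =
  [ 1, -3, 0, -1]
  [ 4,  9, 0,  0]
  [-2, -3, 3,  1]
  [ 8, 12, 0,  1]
J_2(3) ⊕ J_1(3) ⊕ J_1(5)

The characteristic polynomial is
  det(x·I − A) = x^4 - 14*x^3 + 72*x^2 - 162*x + 135 = (x - 5)*(x - 3)^3

Eigenvalues and multiplicities (the geometric multiplicity of λ is n − rank(A − λI), which equals the number of Jordan blocks for λ):
  λ = 3: algebraic multiplicity = 3, geometric multiplicity = 2
  λ = 5: algebraic multiplicity = 1, geometric multiplicity = 1

Determining the block sizes for each eigenvalue:
  λ = 3: 2 blocks summing to 3 forces exactly one block of size 2 and the rest size 1 → block sizes [2, 1]
  λ = 5: one block (gm = 1), so the single block has size am = 1 → block sizes [1]

Assembling the blocks gives a Jordan form
J =
  [3, 1, 0, 0]
  [0, 3, 0, 0]
  [0, 0, 3, 0]
  [0, 0, 0, 5]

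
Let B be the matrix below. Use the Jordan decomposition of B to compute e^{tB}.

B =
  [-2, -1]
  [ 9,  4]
e^{tB} =
  [-3*t*exp(t) + exp(t), -t*exp(t)]
  [9*t*exp(t), 3*t*exp(t) + exp(t)]

Strategy: write B = P · J · P⁻¹ where J is a Jordan canonical form, so e^{tB} = P · e^{tJ} · P⁻¹, and e^{tJ} can be computed block-by-block.

B has Jordan form
J =
  [1, 1]
  [0, 1]
(up to reordering of blocks).

Per-block formulas:
  For a 2×2 Jordan block J_2(1): exp(t · J_2(1)) = e^(1t)·(I + t·N), where N is the 2×2 nilpotent shift.

After assembling e^{tJ} and conjugating by P, we get:

e^{tB} =
  [-3*t*exp(t) + exp(t), -t*exp(t)]
  [9*t*exp(t), 3*t*exp(t) + exp(t)]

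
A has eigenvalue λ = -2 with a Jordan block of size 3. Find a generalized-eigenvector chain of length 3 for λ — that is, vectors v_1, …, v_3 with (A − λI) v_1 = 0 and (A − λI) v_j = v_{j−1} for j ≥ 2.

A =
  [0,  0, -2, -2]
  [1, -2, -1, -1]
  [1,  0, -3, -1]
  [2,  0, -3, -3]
A Jordan chain for λ = -2 of length 3:
v_1 = (-2, -1, -1, -1)ᵀ
v_2 = (2, 1, 1, 2)ᵀ
v_3 = (1, 0, 0, 0)ᵀ

Let N = A − (-2)·I. We want v_3 with N^3 v_3 = 0 but N^2 v_3 ≠ 0; then v_{j-1} := N · v_j for j = 3, …, 2.

Pick v_3 = (1, 0, 0, 0)ᵀ.
Then v_2 = N · v_3 = (2, 1, 1, 2)ᵀ.
Then v_1 = N · v_2 = (-2, -1, -1, -1)ᵀ.

Sanity check: (A − (-2)·I) v_1 = (0, 0, 0, 0)ᵀ = 0. ✓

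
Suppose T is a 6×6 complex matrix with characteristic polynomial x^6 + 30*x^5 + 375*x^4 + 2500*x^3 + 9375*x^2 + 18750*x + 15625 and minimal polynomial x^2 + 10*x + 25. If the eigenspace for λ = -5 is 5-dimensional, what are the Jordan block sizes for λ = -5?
Block sizes for λ = -5: [2, 1, 1, 1, 1]

Step 1 — from the characteristic polynomial, algebraic multiplicity of λ = -5 is 6. From dim ker(T − (-5)·I) = 5, there are exactly 5 Jordan blocks for λ = -5.
Step 2 — from the minimal polynomial, the factor (x + 5)^2 tells us the largest block for λ = -5 has size 2.
Step 3 — with total size 6, 5 blocks, and largest block 2, the block sizes (in nonincreasing order) are [2, 1, 1, 1, 1].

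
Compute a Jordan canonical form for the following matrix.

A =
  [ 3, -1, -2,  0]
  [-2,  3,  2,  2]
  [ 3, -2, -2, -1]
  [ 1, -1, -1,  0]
J_2(1) ⊕ J_2(1)

The characteristic polynomial is
  det(x·I − A) = x^4 - 4*x^3 + 6*x^2 - 4*x + 1 = (x - 1)^4

Eigenvalues and multiplicities (the geometric multiplicity of λ is n − rank(A − λI), which equals the number of Jordan blocks for λ):
  λ = 1: algebraic multiplicity = 4, geometric multiplicity = 2

Determining the block sizes for each eigenvalue:
  λ = 1: with am = 4 and gm = 2, the partition is not yet determined (e.g. several partitions of 4 into 2 parts exist). Let N = A − (1)·I. Computing rank(N^1) = 2, rank(N^2) = 0; the number of blocks of size ≥ j is rank(N^{j−1}) − rank(N^j), giving [2, 2]. So we have 2 block(s) of size 2 → block sizes [2, 2]

Assembling the blocks gives a Jordan form
J =
  [1, 1, 0, 0]
  [0, 1, 0, 0]
  [0, 0, 1, 1]
  [0, 0, 0, 1]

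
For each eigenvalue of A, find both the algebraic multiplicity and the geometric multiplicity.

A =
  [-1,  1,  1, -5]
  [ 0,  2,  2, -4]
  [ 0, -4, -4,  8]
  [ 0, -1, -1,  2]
λ = -1: alg = 1, geom = 1; λ = 0: alg = 3, geom = 2

Step 1 — factor the characteristic polynomial to read off the algebraic multiplicities:
  χ_A(x) = x^3*(x + 1)

Step 2 — compute geometric multiplicities via the rank-nullity identity g(λ) = n − rank(A − λI):
  rank(A − (-1)·I) = 3, so dim ker(A − (-1)·I) = n − 3 = 1
  rank(A − (0)·I) = 2, so dim ker(A − (0)·I) = n − 2 = 2

Summary:
  λ = -1: algebraic multiplicity = 1, geometric multiplicity = 1
  λ = 0: algebraic multiplicity = 3, geometric multiplicity = 2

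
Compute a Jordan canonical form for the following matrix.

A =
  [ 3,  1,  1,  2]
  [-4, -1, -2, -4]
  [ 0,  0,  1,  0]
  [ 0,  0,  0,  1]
J_2(1) ⊕ J_1(1) ⊕ J_1(1)

The characteristic polynomial is
  det(x·I − A) = x^4 - 4*x^3 + 6*x^2 - 4*x + 1 = (x - 1)^4

Eigenvalues and multiplicities (the geometric multiplicity of λ is n − rank(A − λI), which equals the number of Jordan blocks for λ):
  λ = 1: algebraic multiplicity = 4, geometric multiplicity = 3

Determining the block sizes for each eigenvalue:
  λ = 1: 3 blocks summing to 4 forces exactly one block of size 2 and the rest size 1 → block sizes [2, 1, 1]

Assembling the blocks gives a Jordan form
J =
  [1, 1, 0, 0]
  [0, 1, 0, 0]
  [0, 0, 1, 0]
  [0, 0, 0, 1]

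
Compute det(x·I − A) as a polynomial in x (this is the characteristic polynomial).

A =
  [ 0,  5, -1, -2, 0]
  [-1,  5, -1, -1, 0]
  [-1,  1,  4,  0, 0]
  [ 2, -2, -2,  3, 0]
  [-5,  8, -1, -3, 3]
x^5 - 15*x^4 + 90*x^3 - 270*x^2 + 405*x - 243

Expanding det(x·I − A) (e.g. by cofactor expansion or by noting that A is similar to its Jordan form J, which has the same characteristic polynomial as A) gives
  χ_A(x) = x^5 - 15*x^4 + 90*x^3 - 270*x^2 + 405*x - 243
which factors as (x - 3)^5. The eigenvalues (with algebraic multiplicities) are λ = 3 with multiplicity 5.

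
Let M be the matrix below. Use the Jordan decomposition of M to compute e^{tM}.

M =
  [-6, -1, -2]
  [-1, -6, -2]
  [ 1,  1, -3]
e^{tM} =
  [-t*exp(-5*t) + exp(-5*t), -t*exp(-5*t), -2*t*exp(-5*t)]
  [-t*exp(-5*t), -t*exp(-5*t) + exp(-5*t), -2*t*exp(-5*t)]
  [t*exp(-5*t), t*exp(-5*t), 2*t*exp(-5*t) + exp(-5*t)]

Strategy: write M = P · J · P⁻¹ where J is a Jordan canonical form, so e^{tM} = P · e^{tJ} · P⁻¹, and e^{tJ} can be computed block-by-block.

M has Jordan form
J =
  [-5,  1,  0]
  [ 0, -5,  0]
  [ 0,  0, -5]
(up to reordering of blocks).

Per-block formulas:
  For a 2×2 Jordan block J_2(-5): exp(t · J_2(-5)) = e^(-5t)·(I + t·N), where N is the 2×2 nilpotent shift.
  For a 1×1 block at λ = -5: exp(t · [-5]) = [e^(-5t)].

After assembling e^{tJ} and conjugating by P, we get:

e^{tM} =
  [-t*exp(-5*t) + exp(-5*t), -t*exp(-5*t), -2*t*exp(-5*t)]
  [-t*exp(-5*t), -t*exp(-5*t) + exp(-5*t), -2*t*exp(-5*t)]
  [t*exp(-5*t), t*exp(-5*t), 2*t*exp(-5*t) + exp(-5*t)]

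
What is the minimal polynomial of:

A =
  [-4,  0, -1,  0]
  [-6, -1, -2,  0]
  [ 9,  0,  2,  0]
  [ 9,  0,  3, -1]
x^2 + 2*x + 1

The characteristic polynomial is χ_A(x) = (x + 1)^4, so the eigenvalues are known. The minimal polynomial is
  m_A(x) = Π_λ (x − λ)^{k_λ}
where k_λ is the size of the *largest* Jordan block for λ (equivalently, the smallest k with (A − λI)^k v = 0 for every generalised eigenvector v of λ).

  λ = -1: largest Jordan block has size 2, contributing (x + 1)^2

So m_A(x) = (x + 1)^2 = x^2 + 2*x + 1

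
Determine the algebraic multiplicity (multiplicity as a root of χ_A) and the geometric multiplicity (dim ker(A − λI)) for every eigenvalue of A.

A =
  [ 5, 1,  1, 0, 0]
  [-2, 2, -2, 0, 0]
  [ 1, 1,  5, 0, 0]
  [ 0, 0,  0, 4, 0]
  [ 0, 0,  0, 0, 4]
λ = 4: alg = 5, geom = 4

Step 1 — factor the characteristic polynomial to read off the algebraic multiplicities:
  χ_A(x) = (x - 4)^5

Step 2 — compute geometric multiplicities via the rank-nullity identity g(λ) = n − rank(A − λI):
  rank(A − (4)·I) = 1, so dim ker(A − (4)·I) = n − 1 = 4

Summary:
  λ = 4: algebraic multiplicity = 5, geometric multiplicity = 4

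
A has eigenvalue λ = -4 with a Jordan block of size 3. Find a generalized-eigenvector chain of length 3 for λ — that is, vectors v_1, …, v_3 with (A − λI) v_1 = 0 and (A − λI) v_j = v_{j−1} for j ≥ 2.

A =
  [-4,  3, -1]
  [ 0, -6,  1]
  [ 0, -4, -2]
A Jordan chain for λ = -4 of length 3:
v_1 = (-2, 0, 0)ᵀ
v_2 = (3, -2, -4)ᵀ
v_3 = (0, 1, 0)ᵀ

Let N = A − (-4)·I. We want v_3 with N^3 v_3 = 0 but N^2 v_3 ≠ 0; then v_{j-1} := N · v_j for j = 3, …, 2.

Pick v_3 = (0, 1, 0)ᵀ.
Then v_2 = N · v_3 = (3, -2, -4)ᵀ.
Then v_1 = N · v_2 = (-2, 0, 0)ᵀ.

Sanity check: (A − (-4)·I) v_1 = (0, 0, 0)ᵀ = 0. ✓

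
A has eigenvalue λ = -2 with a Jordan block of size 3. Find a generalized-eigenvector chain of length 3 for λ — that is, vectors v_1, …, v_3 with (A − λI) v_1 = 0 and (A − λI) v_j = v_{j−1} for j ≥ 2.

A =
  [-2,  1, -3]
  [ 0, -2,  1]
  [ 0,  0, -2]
A Jordan chain for λ = -2 of length 3:
v_1 = (1, 0, 0)ᵀ
v_2 = (-3, 1, 0)ᵀ
v_3 = (0, 0, 1)ᵀ

Let N = A − (-2)·I. We want v_3 with N^3 v_3 = 0 but N^2 v_3 ≠ 0; then v_{j-1} := N · v_j for j = 3, …, 2.

Pick v_3 = (0, 0, 1)ᵀ.
Then v_2 = N · v_3 = (-3, 1, 0)ᵀ.
Then v_1 = N · v_2 = (1, 0, 0)ᵀ.

Sanity check: (A − (-2)·I) v_1 = (0, 0, 0)ᵀ = 0. ✓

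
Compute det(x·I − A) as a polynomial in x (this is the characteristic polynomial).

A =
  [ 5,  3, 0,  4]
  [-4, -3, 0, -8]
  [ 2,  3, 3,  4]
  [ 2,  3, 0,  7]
x^4 - 12*x^3 + 54*x^2 - 108*x + 81

Expanding det(x·I − A) (e.g. by cofactor expansion or by noting that A is similar to its Jordan form J, which has the same characteristic polynomial as A) gives
  χ_A(x) = x^4 - 12*x^3 + 54*x^2 - 108*x + 81
which factors as (x - 3)^4. The eigenvalues (with algebraic multiplicities) are λ = 3 with multiplicity 4.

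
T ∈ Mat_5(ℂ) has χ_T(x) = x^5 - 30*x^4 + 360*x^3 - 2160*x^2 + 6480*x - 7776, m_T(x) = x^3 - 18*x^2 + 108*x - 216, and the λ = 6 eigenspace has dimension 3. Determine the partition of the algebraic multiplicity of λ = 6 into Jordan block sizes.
Block sizes for λ = 6: [3, 1, 1]

Step 1 — from the characteristic polynomial, algebraic multiplicity of λ = 6 is 5. From dim ker(T − (6)·I) = 3, there are exactly 3 Jordan blocks for λ = 6.
Step 2 — from the minimal polynomial, the factor (x − 6)^3 tells us the largest block for λ = 6 has size 3.
Step 3 — with total size 5, 3 blocks, and largest block 3, the block sizes (in nonincreasing order) are [3, 1, 1].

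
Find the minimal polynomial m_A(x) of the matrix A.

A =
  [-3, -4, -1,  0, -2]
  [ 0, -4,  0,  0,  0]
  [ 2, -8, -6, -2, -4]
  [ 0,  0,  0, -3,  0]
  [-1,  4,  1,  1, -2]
x^2 + 7*x + 12

The characteristic polynomial is χ_A(x) = (x + 3)^2*(x + 4)^3, so the eigenvalues are known. The minimal polynomial is
  m_A(x) = Π_λ (x − λ)^{k_λ}
where k_λ is the size of the *largest* Jordan block for λ (equivalently, the smallest k with (A − λI)^k v = 0 for every generalised eigenvector v of λ).

  λ = -4: largest Jordan block has size 1, contributing (x + 4)
  λ = -3: largest Jordan block has size 1, contributing (x + 3)

So m_A(x) = (x + 3)*(x + 4) = x^2 + 7*x + 12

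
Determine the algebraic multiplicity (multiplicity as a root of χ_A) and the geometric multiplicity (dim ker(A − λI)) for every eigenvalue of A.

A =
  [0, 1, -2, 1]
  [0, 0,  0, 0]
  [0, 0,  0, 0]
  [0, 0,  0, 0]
λ = 0: alg = 4, geom = 3

Step 1 — factor the characteristic polynomial to read off the algebraic multiplicities:
  χ_A(x) = x^4

Step 2 — compute geometric multiplicities via the rank-nullity identity g(λ) = n − rank(A − λI):
  rank(A − (0)·I) = 1, so dim ker(A − (0)·I) = n − 1 = 3

Summary:
  λ = 0: algebraic multiplicity = 4, geometric multiplicity = 3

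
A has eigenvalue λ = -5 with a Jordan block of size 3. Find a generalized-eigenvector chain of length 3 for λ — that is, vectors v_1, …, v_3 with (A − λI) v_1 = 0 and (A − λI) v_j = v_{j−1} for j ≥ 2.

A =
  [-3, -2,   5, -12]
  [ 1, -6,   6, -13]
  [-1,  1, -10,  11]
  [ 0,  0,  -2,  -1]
A Jordan chain for λ = -5 of length 3:
v_1 = (-3, -5, 4, 2)ᵀ
v_2 = (2, 1, -1, 0)ᵀ
v_3 = (1, 0, 0, 0)ᵀ

Let N = A − (-5)·I. We want v_3 with N^3 v_3 = 0 but N^2 v_3 ≠ 0; then v_{j-1} := N · v_j for j = 3, …, 2.

Pick v_3 = (1, 0, 0, 0)ᵀ.
Then v_2 = N · v_3 = (2, 1, -1, 0)ᵀ.
Then v_1 = N · v_2 = (-3, -5, 4, 2)ᵀ.

Sanity check: (A − (-5)·I) v_1 = (0, 0, 0, 0)ᵀ = 0. ✓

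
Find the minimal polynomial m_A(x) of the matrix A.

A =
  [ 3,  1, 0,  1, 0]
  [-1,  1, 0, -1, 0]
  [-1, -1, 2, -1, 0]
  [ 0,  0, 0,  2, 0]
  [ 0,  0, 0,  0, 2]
x^2 - 4*x + 4

The characteristic polynomial is χ_A(x) = (x - 2)^5, so the eigenvalues are known. The minimal polynomial is
  m_A(x) = Π_λ (x − λ)^{k_λ}
where k_λ is the size of the *largest* Jordan block for λ (equivalently, the smallest k with (A − λI)^k v = 0 for every generalised eigenvector v of λ).

  λ = 2: largest Jordan block has size 2, contributing (x − 2)^2

So m_A(x) = (x - 2)^2 = x^2 - 4*x + 4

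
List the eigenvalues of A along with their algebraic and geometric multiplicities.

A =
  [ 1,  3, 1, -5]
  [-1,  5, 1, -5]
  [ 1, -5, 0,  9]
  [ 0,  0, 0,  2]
λ = 2: alg = 4, geom = 2

Step 1 — factor the characteristic polynomial to read off the algebraic multiplicities:
  χ_A(x) = (x - 2)^4

Step 2 — compute geometric multiplicities via the rank-nullity identity g(λ) = n − rank(A − λI):
  rank(A − (2)·I) = 2, so dim ker(A − (2)·I) = n − 2 = 2

Summary:
  λ = 2: algebraic multiplicity = 4, geometric multiplicity = 2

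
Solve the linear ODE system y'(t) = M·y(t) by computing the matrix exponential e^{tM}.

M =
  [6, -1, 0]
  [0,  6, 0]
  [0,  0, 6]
e^{tM} =
  [exp(6*t), -t*exp(6*t), 0]
  [0, exp(6*t), 0]
  [0, 0, exp(6*t)]

Strategy: write M = P · J · P⁻¹ where J is a Jordan canonical form, so e^{tM} = P · e^{tJ} · P⁻¹, and e^{tJ} can be computed block-by-block.

M has Jordan form
J =
  [6, 1, 0]
  [0, 6, 0]
  [0, 0, 6]
(up to reordering of blocks).

Per-block formulas:
  For a 2×2 Jordan block J_2(6): exp(t · J_2(6)) = e^(6t)·(I + t·N), where N is the 2×2 nilpotent shift.
  For a 1×1 block at λ = 6: exp(t · [6]) = [e^(6t)].

After assembling e^{tJ} and conjugating by P, we get:

e^{tM} =
  [exp(6*t), -t*exp(6*t), 0]
  [0, exp(6*t), 0]
  [0, 0, exp(6*t)]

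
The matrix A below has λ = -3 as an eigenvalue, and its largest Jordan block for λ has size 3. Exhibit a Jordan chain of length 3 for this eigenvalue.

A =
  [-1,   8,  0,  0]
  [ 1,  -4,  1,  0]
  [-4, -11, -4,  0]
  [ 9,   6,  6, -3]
A Jordan chain for λ = -3 of length 3:
v_1 = (12, -3, -15, 0)ᵀ
v_2 = (2, 1, -4, 9)ᵀ
v_3 = (1, 0, 0, 0)ᵀ

Let N = A − (-3)·I. We want v_3 with N^3 v_3 = 0 but N^2 v_3 ≠ 0; then v_{j-1} := N · v_j for j = 3, …, 2.

Pick v_3 = (1, 0, 0, 0)ᵀ.
Then v_2 = N · v_3 = (2, 1, -4, 9)ᵀ.
Then v_1 = N · v_2 = (12, -3, -15, 0)ᵀ.

Sanity check: (A − (-3)·I) v_1 = (0, 0, 0, 0)ᵀ = 0. ✓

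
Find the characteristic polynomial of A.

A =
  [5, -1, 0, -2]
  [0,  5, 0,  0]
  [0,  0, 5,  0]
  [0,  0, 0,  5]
x^4 - 20*x^3 + 150*x^2 - 500*x + 625

Expanding det(x·I − A) (e.g. by cofactor expansion or by noting that A is similar to its Jordan form J, which has the same characteristic polynomial as A) gives
  χ_A(x) = x^4 - 20*x^3 + 150*x^2 - 500*x + 625
which factors as (x - 5)^4. The eigenvalues (with algebraic multiplicities) are λ = 5 with multiplicity 4.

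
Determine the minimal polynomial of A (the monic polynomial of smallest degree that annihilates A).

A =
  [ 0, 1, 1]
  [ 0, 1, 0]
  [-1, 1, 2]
x^2 - 2*x + 1

The characteristic polynomial is χ_A(x) = (x - 1)^3, so the eigenvalues are known. The minimal polynomial is
  m_A(x) = Π_λ (x − λ)^{k_λ}
where k_λ is the size of the *largest* Jordan block for λ (equivalently, the smallest k with (A − λI)^k v = 0 for every generalised eigenvector v of λ).

  λ = 1: largest Jordan block has size 2, contributing (x − 1)^2

So m_A(x) = (x - 1)^2 = x^2 - 2*x + 1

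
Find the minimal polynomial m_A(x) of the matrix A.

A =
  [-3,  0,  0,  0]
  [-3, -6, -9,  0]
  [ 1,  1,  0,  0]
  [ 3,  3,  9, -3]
x^2 + 6*x + 9

The characteristic polynomial is χ_A(x) = (x + 3)^4, so the eigenvalues are known. The minimal polynomial is
  m_A(x) = Π_λ (x − λ)^{k_λ}
where k_λ is the size of the *largest* Jordan block for λ (equivalently, the smallest k with (A − λI)^k v = 0 for every generalised eigenvector v of λ).

  λ = -3: largest Jordan block has size 2, contributing (x + 3)^2

So m_A(x) = (x + 3)^2 = x^2 + 6*x + 9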